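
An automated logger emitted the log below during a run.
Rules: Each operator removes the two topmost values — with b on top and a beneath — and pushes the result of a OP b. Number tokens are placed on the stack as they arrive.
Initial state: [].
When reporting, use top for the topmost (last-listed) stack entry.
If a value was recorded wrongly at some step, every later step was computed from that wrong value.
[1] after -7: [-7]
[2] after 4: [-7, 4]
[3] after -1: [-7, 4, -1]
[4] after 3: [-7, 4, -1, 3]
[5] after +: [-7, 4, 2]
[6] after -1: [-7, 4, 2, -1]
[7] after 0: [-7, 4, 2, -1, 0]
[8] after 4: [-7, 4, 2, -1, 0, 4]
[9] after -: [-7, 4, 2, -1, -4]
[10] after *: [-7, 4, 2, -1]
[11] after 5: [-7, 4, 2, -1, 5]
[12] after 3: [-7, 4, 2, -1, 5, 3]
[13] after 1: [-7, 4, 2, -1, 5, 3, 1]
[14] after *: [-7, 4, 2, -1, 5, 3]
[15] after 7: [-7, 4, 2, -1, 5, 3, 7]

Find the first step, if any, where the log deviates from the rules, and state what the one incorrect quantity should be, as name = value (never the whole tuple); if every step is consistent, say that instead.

step 10, top = 4

step 1: push -7: top = -7 -> verified
step 2: push 4: top = 4 -> checks out
step 3: push -1: top = -1 -> agrees with the log
step 4: push 3: top = 3 -> matches
step 5: -1 + 3 = 2 -> in agreement
step 6: push -1: top = -1 -> exactly as logged
step 7: push 0: top = 0 -> consistent with the log
step 8: push 4: top = 4 -> in agreement
step 9: 0 - 4 = -4 -> agrees with the log
step 10: -1 * -4 = 4 -> the entry is off here
The audit stops at step 10: the recorded entry is wrong and should be top = 4.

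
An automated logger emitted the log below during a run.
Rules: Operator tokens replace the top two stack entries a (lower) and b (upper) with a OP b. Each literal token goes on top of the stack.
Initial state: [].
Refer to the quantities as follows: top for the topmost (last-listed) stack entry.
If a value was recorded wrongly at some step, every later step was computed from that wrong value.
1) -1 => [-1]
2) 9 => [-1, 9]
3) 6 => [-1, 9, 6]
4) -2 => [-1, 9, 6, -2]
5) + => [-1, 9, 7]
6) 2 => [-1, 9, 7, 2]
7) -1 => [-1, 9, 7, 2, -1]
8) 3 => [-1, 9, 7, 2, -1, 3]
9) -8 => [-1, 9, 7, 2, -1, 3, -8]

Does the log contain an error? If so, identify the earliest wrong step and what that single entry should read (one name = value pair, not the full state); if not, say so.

Recomputing the run from the initial state:
step 1: [-1]
step 2: [-1, 9]
step 3: [-1, 9, 6]
step 4: [-1, 9, 6, -2]
step 5: [-1, 9, 4]
step 6: [-1, 9, 4, 2]
step 7: [-1, 9, 4, 2, -1]
step 8: [-1, 9, 4, 2, -1, 3]
step 9: [-1, 9, 4, 2, -1, 3, -8]
The first disagreement with the log is at step 5, where the value should be top = 4.

step 5, top = 4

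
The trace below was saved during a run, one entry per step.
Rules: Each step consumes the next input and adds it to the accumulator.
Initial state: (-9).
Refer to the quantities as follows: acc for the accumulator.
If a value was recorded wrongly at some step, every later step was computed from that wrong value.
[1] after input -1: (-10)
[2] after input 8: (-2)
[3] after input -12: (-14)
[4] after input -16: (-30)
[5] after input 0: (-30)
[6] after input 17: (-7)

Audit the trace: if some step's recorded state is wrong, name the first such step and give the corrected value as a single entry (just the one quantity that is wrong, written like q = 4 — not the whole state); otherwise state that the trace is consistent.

1. acc = -9 + -1 = -10 (matches)
2. acc = -10 + 8 = -2 (in agreement)
3. acc = -2 + -12 = -14 (exactly as logged)
4. acc = -14 + -16 = -30 (confirmed correct)
5. acc = -30 + 0 = -30 (exactly as logged)
6. acc = -30 + 17 = -13 (not what was recorded)
The earliest wrong entry is at step 6: it should read acc = -13.

step 6, acc = -13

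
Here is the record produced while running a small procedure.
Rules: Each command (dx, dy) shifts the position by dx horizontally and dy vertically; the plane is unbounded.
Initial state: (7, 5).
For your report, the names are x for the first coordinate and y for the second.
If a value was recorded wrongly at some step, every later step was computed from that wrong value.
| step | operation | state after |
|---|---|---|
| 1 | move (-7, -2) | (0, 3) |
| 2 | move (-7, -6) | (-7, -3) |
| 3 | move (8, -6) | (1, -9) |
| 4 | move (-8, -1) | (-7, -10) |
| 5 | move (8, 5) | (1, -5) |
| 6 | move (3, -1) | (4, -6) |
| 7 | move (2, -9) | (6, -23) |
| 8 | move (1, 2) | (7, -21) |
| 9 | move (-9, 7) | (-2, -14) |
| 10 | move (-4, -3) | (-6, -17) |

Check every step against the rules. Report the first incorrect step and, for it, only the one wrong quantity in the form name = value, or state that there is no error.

step 7, y = -15

step 1: x = 7 + (-7) = 0, y = 5 + (-2) = 3 -> consistent with the record
step 2: x = 0 + (-7) = -7, y = 3 + (-6) = -3 -> agrees with the record
step 3: x = -7 + (8) = 1, y = -3 + (-6) = -9 -> in agreement
step 4: x = 1 + (-8) = -7, y = -9 + (-1) = -10 -> no discrepancy
step 5: x = -7 + (8) = 1, y = -10 + (5) = -5 -> same as recorded
step 6: x = 1 + (3) = 4, y = -5 + (-1) = -6 -> no discrepancy
step 7: x = 4 + (2) = 6, y = -6 + (-9) = -15 -> the recorded entry deviates here
First deviation found at step 7; the corrected entry is y = -15.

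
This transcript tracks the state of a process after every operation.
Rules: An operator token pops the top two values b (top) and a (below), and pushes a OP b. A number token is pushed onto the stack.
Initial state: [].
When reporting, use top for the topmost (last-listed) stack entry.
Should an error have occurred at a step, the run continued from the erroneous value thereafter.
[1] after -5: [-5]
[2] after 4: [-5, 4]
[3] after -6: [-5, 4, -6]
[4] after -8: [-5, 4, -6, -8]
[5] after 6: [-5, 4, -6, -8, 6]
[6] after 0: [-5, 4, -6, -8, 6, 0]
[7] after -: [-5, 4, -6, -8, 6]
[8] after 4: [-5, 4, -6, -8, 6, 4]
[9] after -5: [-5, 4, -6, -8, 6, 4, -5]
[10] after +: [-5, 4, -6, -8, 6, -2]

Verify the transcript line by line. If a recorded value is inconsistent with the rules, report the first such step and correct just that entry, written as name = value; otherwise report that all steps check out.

step 1: push -5: top = -5 -> agrees with the transcript
step 2: push 4: top = 4 -> in agreement
step 3: push -6: top = -6 -> confirmed correct
step 4: push -8: top = -8 -> same as recorded
step 5: push 6: top = 6 -> consistent with the transcript
step 6: push 0: top = 0 -> confirmed correct
step 7: 6 - 0 = 6 -> same as recorded
step 8: push 4: top = 4 -> exactly as logged
step 9: push -5: top = -5 -> confirmed correct
step 10: 4 + -5 = -1 -> the transcript has a different value
The earliest wrong entry is at step 10: it should read top = -1.

step 10, top = -1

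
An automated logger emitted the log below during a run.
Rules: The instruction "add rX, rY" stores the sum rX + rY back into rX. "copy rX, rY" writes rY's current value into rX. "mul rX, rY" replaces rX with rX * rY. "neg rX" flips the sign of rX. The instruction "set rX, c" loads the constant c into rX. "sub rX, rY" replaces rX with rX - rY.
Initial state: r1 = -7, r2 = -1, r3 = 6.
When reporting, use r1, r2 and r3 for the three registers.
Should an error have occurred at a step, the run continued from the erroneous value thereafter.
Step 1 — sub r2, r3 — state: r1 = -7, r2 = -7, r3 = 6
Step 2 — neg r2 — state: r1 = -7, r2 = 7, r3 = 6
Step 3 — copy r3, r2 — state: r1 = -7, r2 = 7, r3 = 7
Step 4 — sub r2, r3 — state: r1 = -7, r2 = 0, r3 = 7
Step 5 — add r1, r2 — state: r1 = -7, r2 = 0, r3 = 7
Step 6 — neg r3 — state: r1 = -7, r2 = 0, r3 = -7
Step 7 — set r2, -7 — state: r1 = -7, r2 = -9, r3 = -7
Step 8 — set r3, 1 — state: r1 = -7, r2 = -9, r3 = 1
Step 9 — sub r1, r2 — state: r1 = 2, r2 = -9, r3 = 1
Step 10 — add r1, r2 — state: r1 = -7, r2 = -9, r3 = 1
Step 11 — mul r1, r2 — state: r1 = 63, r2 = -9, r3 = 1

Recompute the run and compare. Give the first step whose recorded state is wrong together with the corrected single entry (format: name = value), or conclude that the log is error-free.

1. r2 = -1 - 6 = -7 (exactly as logged)
2. r2 = -(-7) = 7 (exactly as logged)
3. r3 = 7 (checks out)
4. r2 = 7 - 7 = 0 (exactly as logged)
5. r1 = -7 + 0 = -7 (checks out)
6. r3 = -(7) = -7 (same as recorded)
7. r2 = -7 (the recorded entry deviates here)
The audit stops at step 7: the recorded entry is wrong and should be r2 = -7.

step 7, r2 = -7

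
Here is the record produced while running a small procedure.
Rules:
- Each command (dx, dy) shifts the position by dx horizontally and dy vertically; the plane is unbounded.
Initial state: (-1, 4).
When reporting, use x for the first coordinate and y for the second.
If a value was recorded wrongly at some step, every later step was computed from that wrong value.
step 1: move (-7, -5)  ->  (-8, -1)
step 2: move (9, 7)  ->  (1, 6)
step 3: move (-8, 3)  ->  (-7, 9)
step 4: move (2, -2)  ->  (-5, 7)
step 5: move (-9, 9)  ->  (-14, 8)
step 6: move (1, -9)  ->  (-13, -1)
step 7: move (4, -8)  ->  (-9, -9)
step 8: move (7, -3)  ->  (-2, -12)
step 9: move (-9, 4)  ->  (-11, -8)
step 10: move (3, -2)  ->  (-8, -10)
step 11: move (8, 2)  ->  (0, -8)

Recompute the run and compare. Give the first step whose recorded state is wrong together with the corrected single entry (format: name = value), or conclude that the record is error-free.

step 1: x = -1 + (-7) = -8, y = 4 + (-5) = -1 -> exactly as logged
step 2: x = -8 + (9) = 1, y = -1 + (7) = 6 -> matches
step 3: x = 1 + (-8) = -7, y = 6 + (3) = 9 -> no discrepancy
step 4: x = -7 + (2) = -5, y = 9 + (-2) = 7 -> same as recorded
step 5: x = -5 + (-9) = -14, y = 7 + (9) = 16 -> the recorded entry deviates here
Step 5 is the first one off; corrected, y = 16.

step 5, y = 16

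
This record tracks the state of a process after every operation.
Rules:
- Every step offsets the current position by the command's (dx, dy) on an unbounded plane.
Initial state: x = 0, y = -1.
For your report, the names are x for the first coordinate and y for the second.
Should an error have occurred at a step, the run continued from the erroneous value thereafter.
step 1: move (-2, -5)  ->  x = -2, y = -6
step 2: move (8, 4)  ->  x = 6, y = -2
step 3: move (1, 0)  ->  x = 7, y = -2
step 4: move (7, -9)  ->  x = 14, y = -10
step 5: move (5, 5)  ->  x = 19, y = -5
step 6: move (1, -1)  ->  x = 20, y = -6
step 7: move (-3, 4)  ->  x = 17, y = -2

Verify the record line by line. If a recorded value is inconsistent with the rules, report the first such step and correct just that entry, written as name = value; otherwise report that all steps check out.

1. x = 0 + (-2) = -2, y = -1 + (-5) = -6 (matches)
2. x = -2 + (8) = 6, y = -6 + (4) = -2 (in agreement)
3. x = 6 + (1) = 7, y = -2 + (0) = -2 (consistent with the record)
4. x = 7 + (7) = 14, y = -2 + (-9) = -11 (the entry is off here)
So the first discrepancy is step 4, where the right value is y = -11.

step 4, y = -11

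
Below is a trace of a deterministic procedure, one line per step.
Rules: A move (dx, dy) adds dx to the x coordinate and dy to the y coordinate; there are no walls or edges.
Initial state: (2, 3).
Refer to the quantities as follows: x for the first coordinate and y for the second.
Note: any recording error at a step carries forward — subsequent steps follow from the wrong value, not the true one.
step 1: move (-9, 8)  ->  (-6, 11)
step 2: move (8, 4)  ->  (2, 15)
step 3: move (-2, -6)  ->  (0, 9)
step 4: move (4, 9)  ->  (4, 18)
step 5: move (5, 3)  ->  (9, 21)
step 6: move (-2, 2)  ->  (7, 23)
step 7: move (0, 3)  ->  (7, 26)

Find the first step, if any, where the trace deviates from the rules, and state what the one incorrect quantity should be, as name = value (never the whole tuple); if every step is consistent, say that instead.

step 1, x = -7

Recomputing the run from the initial state:
step 1: x = -7, y = 11
step 2: x = 1, y = 15
step 3: x = -1, y = 9
step 4: x = 3, y = 18
step 5: x = 8, y = 21
step 6: x = 6, y = 23
step 7: x = 6, y = 26
The first disagreement with the trace is at step 1, where the value should be x = -7.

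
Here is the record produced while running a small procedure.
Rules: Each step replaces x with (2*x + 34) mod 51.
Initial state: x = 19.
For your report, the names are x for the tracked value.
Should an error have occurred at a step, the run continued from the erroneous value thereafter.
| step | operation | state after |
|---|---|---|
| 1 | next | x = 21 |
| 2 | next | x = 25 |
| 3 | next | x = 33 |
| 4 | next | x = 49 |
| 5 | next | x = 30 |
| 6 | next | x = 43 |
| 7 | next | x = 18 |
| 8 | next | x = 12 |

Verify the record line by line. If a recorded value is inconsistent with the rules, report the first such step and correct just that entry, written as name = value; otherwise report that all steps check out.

step 8, x = 19

1. x = (2*19 + 34) mod 51 = 21 (matches)
2. x = (2*21 + 34) mod 51 = 25 (exactly as logged)
3. x = (2*25 + 34) mod 51 = 33 (no discrepancy)
4. x = (2*33 + 34) mod 51 = 49 (confirmed correct)
5. x = (2*49 + 34) mod 51 = 30 (no discrepancy)
6. x = (2*30 + 34) mod 51 = 43 (checks out)
7. x = (2*43 + 34) mod 51 = 18 (confirmed correct)
8. x = (2*18 + 34) mod 51 = 19 (the record has a different value)
First incorrect step: 8; the correct value is x = 19.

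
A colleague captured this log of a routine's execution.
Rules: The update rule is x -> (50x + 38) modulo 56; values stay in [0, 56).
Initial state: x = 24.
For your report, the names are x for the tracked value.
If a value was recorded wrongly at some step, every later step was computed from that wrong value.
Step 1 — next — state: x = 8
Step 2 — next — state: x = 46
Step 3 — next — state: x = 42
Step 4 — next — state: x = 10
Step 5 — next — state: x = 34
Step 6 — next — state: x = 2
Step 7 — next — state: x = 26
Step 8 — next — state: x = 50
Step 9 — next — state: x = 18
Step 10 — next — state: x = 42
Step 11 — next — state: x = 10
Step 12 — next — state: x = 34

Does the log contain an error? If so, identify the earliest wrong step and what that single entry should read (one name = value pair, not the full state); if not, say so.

Recomputing the run from the initial state:
step 1: x = 6
step 2: x = 2
step 3: x = 26
step 4: x = 50
step 5: x = 18
step 6: x = 42
step 7: x = 10
step 8: x = 34
step 9: x = 2
step 10: x = 26
step 11: x = 50
step 12: x = 18
The first disagreement with the log is at step 1, where the value should be x = 6.

step 1, x = 6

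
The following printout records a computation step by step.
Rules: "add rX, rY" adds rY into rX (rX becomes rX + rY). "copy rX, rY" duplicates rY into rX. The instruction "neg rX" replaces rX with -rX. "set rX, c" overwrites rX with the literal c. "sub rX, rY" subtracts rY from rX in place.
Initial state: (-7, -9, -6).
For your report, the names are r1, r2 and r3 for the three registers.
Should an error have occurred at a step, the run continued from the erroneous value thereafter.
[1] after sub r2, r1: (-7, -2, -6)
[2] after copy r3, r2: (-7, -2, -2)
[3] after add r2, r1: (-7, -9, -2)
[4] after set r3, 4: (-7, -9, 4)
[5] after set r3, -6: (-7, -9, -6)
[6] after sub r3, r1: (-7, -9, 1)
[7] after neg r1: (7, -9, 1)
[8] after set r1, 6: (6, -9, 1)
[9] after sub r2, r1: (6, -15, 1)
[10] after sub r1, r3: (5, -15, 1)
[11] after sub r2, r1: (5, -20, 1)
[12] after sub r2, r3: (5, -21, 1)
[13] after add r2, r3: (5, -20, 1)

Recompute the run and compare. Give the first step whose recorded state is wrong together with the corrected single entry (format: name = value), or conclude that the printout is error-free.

Step 1: r2 = -9 - -7 = -2 — matches.
Step 2: r3 = -2 — checks out.
Step 3: r2 = -2 + -7 = -9 — confirmed correct.
Step 4: r3 = 4 — exactly as logged.
Step 5: r3 = -6 — checks out.
Step 6: r3 = -6 - -7 = 1 — verified.
Step 7: r1 = -(-7) = 7 — verified.
Step 8: r1 = 6 — consistent with the printout.
Step 9: r2 = -9 - 6 = -15 — checks out.
Step 10: r1 = 6 - 1 = 5 — exactly as logged.
Step 11: r2 = -15 - 5 = -20 — matches.
Step 12: r2 = -20 - 1 = -21 — agrees with the printout.
Step 13: r2 = -21 + 1 = -20 — no discrepancy.
All entries verified; no error found.

no error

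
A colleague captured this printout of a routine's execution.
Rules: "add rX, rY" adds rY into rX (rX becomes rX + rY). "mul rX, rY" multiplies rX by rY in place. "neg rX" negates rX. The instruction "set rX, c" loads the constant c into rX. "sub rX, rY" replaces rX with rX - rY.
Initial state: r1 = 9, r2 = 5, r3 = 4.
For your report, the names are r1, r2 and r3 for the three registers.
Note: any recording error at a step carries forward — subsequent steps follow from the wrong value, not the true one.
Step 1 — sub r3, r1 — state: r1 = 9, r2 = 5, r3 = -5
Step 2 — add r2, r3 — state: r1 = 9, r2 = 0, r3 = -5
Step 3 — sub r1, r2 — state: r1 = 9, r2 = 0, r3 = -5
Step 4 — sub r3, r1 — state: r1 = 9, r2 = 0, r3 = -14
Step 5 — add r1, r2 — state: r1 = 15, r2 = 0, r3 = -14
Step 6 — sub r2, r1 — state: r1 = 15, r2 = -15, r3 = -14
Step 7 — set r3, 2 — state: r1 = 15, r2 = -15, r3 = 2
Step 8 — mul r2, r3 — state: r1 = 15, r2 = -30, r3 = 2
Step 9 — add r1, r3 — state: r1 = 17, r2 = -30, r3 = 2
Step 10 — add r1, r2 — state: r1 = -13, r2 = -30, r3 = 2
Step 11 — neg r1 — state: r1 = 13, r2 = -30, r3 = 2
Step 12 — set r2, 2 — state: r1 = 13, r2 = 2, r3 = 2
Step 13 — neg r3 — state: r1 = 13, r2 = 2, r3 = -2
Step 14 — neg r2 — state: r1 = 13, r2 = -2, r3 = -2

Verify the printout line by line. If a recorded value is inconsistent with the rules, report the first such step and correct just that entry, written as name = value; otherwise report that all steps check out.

Step 1: r3 = 4 - 9 = -5 — exactly as logged.
Step 2: r2 = 5 + -5 = 0 — verified.
Step 3: r1 = 9 - 0 = 9 — no discrepancy.
Step 4: r3 = -5 - 9 = -14 — in agreement.
Step 5: r1 = 9 + 0 = 9 — a discrepancy with the printout.
First incorrect step: 5; the correct value is r1 = 9.

step 5, r1 = 9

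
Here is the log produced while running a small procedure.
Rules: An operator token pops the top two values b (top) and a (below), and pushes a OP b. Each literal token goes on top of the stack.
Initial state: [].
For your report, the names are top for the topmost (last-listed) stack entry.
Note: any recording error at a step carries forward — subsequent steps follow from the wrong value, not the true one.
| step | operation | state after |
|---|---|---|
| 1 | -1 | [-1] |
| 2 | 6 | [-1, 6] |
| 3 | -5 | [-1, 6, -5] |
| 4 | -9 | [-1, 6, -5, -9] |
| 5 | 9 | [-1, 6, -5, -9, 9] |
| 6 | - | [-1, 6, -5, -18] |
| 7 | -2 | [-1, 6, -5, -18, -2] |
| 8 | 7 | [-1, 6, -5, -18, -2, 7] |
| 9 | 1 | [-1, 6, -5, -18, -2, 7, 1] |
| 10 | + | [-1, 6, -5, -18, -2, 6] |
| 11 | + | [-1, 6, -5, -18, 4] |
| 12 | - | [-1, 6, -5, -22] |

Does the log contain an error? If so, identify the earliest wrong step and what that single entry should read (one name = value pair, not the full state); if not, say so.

step 1: push -1: top = -1 -> exactly as logged
step 2: push 6: top = 6 -> no discrepancy
step 3: push -5: top = -5 -> confirmed correct
step 4: push -9: top = -9 -> consistent with the log
step 5: push 9: top = 9 -> no discrepancy
step 6: -9 - 9 = -18 -> agrees with the log
step 7: push -2: top = -2 -> in agreement
step 8: push 7: top = 7 -> matches
step 9: push 1: top = 1 -> in agreement
step 10: 7 + 1 = 8 -> first mismatch against the log
The audit stops at step 10: the recorded entry is wrong and should be top = 8.

step 10, top = 8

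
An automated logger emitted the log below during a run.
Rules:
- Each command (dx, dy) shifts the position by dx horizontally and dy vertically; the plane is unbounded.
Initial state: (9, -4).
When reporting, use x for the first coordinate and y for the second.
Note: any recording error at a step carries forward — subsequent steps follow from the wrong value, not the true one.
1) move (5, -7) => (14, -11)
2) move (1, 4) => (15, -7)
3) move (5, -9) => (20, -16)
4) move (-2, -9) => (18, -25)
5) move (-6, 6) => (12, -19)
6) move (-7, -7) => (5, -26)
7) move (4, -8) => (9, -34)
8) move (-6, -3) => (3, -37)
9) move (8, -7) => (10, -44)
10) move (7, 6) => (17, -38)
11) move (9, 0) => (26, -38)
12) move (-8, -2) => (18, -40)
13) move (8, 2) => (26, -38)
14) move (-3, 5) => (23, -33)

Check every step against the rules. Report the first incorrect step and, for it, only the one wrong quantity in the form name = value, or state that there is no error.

Recomputing the run from the initial state:
step 1: x = 14, y = -11
step 2: x = 15, y = -7
step 3: x = 20, y = -16
step 4: x = 18, y = -25
step 5: x = 12, y = -19
step 6: x = 5, y = -26
step 7: x = 9, y = -34
step 8: x = 3, y = -37
step 9: x = 11, y = -44
step 10: x = 18, y = -38
step 11: x = 27, y = -38
step 12: x = 19, y = -40
step 13: x = 27, y = -38
step 14: x = 24, y = -33
The first disagreement with the log is at step 9, where the value should be x = 11.

step 9, x = 11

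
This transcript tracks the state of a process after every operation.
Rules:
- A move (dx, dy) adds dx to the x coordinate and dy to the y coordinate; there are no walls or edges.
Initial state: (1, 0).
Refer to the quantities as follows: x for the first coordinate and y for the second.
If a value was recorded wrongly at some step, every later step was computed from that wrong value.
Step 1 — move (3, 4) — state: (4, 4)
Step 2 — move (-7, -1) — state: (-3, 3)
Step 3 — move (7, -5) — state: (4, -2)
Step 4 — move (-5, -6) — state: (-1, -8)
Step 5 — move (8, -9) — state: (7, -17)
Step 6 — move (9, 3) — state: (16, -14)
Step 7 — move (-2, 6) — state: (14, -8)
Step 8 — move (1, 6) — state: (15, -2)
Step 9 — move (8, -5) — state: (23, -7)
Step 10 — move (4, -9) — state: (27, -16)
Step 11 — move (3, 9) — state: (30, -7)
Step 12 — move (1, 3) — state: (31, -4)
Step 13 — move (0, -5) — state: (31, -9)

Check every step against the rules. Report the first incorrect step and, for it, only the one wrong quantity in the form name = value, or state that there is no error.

no error

Recomputing the run from the initial state:
step 1: x = 4, y = 4
step 2: x = -3, y = 3
step 3: x = 4, y = -2
step 4: x = -1, y = -8
step 5: x = 7, y = -17
step 6: x = 16, y = -14
step 7: x = 14, y = -8
step 8: x = 15, y = -2
step 9: x = 23, y = -7
step 10: x = 27, y = -16
step 11: x = 30, y = -7
step 12: x = 31, y = -4
step 13: x = 31, y = -9
This matches the transcript at every step.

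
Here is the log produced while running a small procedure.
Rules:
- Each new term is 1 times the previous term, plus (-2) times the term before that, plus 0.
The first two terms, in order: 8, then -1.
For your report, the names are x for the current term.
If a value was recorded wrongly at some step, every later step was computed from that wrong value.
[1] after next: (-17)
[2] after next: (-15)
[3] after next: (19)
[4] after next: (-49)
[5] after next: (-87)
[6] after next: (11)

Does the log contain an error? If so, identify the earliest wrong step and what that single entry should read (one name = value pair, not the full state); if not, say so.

1. x = 1*(-1) + (-2)*(8) + (0) = -17 (matches)
2. x = 1*(-17) + (-2)*(-1) + (0) = -15 (matches)
3. x = 1*(-15) + (-2)*(-17) + (0) = 19 (consistent with the log)
4. x = 1*(19) + (-2)*(-15) + (0) = 49 (the log disagrees here)
First incorrect step: 4; the correct value is x = 49.

step 4, x = 49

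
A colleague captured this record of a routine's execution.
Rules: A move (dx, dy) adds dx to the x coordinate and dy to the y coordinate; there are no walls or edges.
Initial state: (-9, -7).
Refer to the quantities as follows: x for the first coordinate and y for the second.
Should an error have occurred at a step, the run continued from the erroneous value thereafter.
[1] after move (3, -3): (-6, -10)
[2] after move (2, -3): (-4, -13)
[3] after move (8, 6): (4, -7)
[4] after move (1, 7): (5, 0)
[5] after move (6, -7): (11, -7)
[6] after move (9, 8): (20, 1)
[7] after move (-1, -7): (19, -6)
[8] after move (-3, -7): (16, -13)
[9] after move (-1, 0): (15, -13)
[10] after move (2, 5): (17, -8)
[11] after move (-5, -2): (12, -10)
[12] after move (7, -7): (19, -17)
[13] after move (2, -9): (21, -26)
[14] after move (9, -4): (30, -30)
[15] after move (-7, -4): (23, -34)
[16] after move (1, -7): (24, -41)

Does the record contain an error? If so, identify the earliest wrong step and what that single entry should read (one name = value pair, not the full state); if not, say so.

Recomputing the run from the initial state:
step 1: x = -6, y = -10
step 2: x = -4, y = -13
step 3: x = 4, y = -7
step 4: x = 5, y = 0
step 5: x = 11, y = -7
step 6: x = 20, y = 1
step 7: x = 19, y = -6
step 8: x = 16, y = -13
step 9: x = 15, y = -13
step 10: x = 17, y = -8
step 11: x = 12, y = -10
step 12: x = 19, y = -17
step 13: x = 21, y = -26
step 14: x = 30, y = -30
step 15: x = 23, y = -34
step 16: x = 24, y = -41
This matches the record at every step.

no error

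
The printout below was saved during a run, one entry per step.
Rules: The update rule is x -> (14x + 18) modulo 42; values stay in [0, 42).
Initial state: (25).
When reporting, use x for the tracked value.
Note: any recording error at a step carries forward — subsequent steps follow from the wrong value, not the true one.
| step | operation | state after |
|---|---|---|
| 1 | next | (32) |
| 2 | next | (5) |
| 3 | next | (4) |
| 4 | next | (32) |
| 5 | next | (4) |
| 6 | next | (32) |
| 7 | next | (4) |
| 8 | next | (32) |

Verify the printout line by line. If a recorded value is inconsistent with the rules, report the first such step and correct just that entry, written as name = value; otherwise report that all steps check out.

step 1: x = (14*25 + 18) mod 42 = 32 -> confirmed correct
step 2: x = (14*32 + 18) mod 42 = 4 -> first mismatch against the printout
First incorrect step: 2; the correct value is x = 4.

step 2, x = 4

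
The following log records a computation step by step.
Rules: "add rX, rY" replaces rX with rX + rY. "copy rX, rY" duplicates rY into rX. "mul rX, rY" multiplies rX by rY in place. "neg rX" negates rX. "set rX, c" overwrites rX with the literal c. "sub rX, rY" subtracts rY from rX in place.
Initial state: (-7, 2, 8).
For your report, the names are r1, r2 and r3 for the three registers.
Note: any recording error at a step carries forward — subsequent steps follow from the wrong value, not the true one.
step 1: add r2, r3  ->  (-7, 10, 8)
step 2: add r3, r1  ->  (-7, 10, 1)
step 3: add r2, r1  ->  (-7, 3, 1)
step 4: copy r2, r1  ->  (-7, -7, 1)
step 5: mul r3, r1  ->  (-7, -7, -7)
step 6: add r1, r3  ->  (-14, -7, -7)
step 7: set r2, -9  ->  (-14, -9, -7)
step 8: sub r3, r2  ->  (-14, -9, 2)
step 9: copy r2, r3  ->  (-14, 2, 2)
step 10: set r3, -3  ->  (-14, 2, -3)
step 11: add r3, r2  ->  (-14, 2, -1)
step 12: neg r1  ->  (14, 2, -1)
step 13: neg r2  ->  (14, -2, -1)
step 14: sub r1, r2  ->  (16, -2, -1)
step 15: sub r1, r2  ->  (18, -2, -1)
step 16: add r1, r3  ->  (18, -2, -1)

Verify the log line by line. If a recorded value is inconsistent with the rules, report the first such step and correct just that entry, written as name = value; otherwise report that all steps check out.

step 1: r2 = 2 + 8 = 10 -> checks out
step 2: r3 = 8 + -7 = 1 -> exactly as logged
step 3: r2 = 10 + -7 = 3 -> confirmed correct
step 4: r2 = -7 -> verified
step 5: r3 = 1 * -7 = -7 -> in agreement
step 6: r1 = -7 + -7 = -14 -> consistent with the log
step 7: r2 = -9 -> consistent with the log
step 8: r3 = -7 - -9 = 2 -> matches
step 9: r2 = 2 -> checks out
step 10: r3 = -3 -> exactly as logged
step 11: r3 = -3 + 2 = -1 -> exactly as logged
step 12: r1 = -(-14) = 14 -> verified
step 13: r2 = -(2) = -2 -> in agreement
step 14: r1 = 14 - -2 = 16 -> no discrepancy
step 15: r1 = 16 - -2 = 18 -> matches
step 16: r1 = 18 + -1 = 17 -> the log has a different value
That makes step 16 the first incorrect line — r1 = 17 is what it should show.

step 16, r1 = 17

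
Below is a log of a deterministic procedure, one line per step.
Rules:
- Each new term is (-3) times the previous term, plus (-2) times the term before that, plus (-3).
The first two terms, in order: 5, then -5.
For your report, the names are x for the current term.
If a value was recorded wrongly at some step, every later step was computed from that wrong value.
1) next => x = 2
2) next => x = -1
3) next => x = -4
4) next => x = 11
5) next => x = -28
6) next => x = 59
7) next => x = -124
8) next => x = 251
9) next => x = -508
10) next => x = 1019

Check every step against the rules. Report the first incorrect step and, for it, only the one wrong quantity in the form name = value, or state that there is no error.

Recomputing the run from the initial state:
step 1: x = 2
step 2: x = 1
step 3: x = -10
step 4: x = 25
step 5: x = -58
step 6: x = 121
step 7: x = -250
step 8: x = 505
step 9: x = -1018
step 10: x = 2041
The first disagreement with the log is at step 2, where the value should be x = 1.

step 2, x = 1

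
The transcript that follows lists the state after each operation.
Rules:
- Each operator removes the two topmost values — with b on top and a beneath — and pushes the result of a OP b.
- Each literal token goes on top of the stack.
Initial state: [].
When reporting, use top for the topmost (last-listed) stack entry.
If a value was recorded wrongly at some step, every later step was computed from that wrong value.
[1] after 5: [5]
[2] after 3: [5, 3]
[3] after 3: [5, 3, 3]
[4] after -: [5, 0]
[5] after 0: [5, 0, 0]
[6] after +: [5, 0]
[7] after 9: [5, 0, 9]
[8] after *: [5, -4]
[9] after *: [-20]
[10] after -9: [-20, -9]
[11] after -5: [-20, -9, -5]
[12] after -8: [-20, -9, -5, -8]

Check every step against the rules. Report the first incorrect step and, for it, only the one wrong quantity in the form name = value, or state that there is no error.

Recomputing the run from the initial state:
step 1: [5]
step 2: [5, 3]
step 3: [5, 3, 3]
step 4: [5, 0]
step 5: [5, 0, 0]
step 6: [5, 0]
step 7: [5, 0, 9]
step 8: [5, 0]
step 9: [0]
step 10: [0, -9]
step 11: [0, -9, -5]
step 12: [0, -9, -5, -8]
The first disagreement with the transcript is at step 8, where the value should be top = 0.

step 8, top = 0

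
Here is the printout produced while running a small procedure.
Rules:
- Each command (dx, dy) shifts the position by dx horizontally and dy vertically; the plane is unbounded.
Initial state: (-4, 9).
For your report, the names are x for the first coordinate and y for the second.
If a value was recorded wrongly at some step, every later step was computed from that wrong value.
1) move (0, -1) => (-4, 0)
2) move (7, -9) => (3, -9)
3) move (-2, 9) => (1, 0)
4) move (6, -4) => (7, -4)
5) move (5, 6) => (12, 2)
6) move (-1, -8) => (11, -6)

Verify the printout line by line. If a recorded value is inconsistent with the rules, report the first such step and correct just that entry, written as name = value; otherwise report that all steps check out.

Step 1: x = -4 + (0) = -4, y = 9 + (-1) = 8 — not what was recorded.
So the first discrepancy is step 1, where the right value is y = 8.

step 1, y = 8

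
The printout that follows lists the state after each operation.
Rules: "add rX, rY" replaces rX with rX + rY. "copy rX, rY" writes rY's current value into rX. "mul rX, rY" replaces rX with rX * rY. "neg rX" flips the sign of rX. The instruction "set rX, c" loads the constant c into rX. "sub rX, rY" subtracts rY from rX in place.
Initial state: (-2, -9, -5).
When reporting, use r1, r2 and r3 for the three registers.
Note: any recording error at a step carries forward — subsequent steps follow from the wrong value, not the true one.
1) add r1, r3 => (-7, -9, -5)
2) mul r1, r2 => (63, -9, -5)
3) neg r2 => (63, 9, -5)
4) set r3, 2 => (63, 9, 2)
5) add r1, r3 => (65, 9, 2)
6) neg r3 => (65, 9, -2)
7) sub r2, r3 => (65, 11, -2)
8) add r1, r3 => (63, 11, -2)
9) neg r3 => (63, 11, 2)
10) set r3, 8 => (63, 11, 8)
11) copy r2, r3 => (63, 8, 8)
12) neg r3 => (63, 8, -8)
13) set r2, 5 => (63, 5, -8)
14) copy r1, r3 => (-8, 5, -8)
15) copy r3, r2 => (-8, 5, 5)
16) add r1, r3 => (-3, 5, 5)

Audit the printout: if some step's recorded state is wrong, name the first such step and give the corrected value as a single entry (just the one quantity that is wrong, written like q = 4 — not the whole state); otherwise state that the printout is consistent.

step 1: r1 = -2 + -5 = -7 -> in agreement
step 2: r1 = -7 * -9 = 63 -> confirmed correct
step 3: r2 = -(-9) = 9 -> checks out
step 4: r3 = 2 -> in agreement
step 5: r1 = 63 + 2 = 65 -> exactly as logged
step 6: r3 = -(2) = -2 -> verified
step 7: r2 = 9 - -2 = 11 -> checks out
step 8: r1 = 65 + -2 = 63 -> in agreement
step 9: r3 = -(-2) = 2 -> agrees with the printout
step 10: r3 = 8 -> checks out
step 11: r2 = 8 -> agrees with the printout
step 12: r3 = -(8) = -8 -> same as recorded
step 13: r2 = 5 -> consistent with the printout
step 14: r1 = -8 -> confirmed correct
step 15: r3 = 5 -> same as recorded
step 16: r1 = -8 + 5 = -3 -> checks out
The whole run recomputes cleanly — no discrepancies.

no error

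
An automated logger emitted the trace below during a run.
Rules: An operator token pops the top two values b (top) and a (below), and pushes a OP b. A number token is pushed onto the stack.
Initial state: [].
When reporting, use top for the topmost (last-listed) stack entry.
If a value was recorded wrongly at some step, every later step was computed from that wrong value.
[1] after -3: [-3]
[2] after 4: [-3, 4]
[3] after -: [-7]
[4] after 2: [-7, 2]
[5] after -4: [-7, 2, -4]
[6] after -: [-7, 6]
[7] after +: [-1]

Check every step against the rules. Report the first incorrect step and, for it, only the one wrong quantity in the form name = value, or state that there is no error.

no error

Recomputing the run from the initial state:
step 1: [-3]
step 2: [-3, 4]
step 3: [-7]
step 4: [-7, 2]
step 5: [-7, 2, -4]
step 6: [-7, 6]
step 7: [-1]
This matches the trace at every step.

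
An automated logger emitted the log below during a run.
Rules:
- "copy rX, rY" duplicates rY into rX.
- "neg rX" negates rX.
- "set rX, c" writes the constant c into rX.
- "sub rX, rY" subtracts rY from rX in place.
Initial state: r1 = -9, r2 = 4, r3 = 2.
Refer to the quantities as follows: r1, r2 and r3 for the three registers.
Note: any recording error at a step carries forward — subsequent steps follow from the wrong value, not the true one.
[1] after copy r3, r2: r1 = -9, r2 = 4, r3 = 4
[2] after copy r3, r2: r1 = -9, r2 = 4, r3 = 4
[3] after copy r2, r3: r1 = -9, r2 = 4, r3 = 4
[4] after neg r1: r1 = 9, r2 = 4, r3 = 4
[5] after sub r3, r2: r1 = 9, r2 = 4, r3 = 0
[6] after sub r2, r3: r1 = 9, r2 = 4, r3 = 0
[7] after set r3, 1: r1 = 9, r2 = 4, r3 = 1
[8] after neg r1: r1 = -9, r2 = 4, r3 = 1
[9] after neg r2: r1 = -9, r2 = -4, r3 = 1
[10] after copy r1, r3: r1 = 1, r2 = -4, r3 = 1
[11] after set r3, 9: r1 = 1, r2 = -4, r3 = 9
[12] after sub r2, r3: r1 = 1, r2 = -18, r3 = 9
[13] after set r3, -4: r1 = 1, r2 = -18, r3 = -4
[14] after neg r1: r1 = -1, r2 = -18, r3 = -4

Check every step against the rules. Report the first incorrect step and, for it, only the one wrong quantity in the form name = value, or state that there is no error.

step 1: r3 = 4 -> confirmed correct
step 2: r3 = 4 -> consistent with the log
step 3: r2 = 4 -> checks out
step 4: r1 = -(-9) = 9 -> confirmed correct
step 5: r3 = 4 - 4 = 0 -> matches
step 6: r2 = 4 - 0 = 4 -> in agreement
step 7: r3 = 1 -> verified
step 8: r1 = -(9) = -9 -> same as recorded
step 9: r2 = -(4) = -4 -> same as recorded
step 10: r1 = 1 -> matches
step 11: r3 = 9 -> same as recorded
step 12: r2 = -4 - 9 = -13 -> the log disagrees here
Step 12 is the first one off; corrected, r2 = -13.

step 12, r2 = -13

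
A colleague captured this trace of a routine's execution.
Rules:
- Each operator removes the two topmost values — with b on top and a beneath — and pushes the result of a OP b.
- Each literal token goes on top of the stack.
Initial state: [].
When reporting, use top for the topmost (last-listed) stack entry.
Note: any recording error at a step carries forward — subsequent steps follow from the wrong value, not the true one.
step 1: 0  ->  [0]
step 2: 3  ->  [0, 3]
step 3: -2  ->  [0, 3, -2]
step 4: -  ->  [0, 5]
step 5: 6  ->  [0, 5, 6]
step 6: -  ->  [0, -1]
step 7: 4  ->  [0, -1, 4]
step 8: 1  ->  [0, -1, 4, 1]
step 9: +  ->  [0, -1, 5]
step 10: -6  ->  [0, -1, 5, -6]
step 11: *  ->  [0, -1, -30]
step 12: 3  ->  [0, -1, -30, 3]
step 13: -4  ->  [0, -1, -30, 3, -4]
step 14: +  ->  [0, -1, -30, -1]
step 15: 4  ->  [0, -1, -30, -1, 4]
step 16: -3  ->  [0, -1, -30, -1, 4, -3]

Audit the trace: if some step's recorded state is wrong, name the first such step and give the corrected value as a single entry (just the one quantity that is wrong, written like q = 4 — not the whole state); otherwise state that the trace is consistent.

no error

1. push 0: top = 0 (verified)
2. push 3: top = 3 (no discrepancy)
3. push -2: top = -2 (consistent with the trace)
4. 3 - -2 = 5 (checks out)
5. push 6: top = 6 (confirmed correct)
6. 5 - 6 = -1 (same as recorded)
7. push 4: top = 4 (no discrepancy)
8. push 1: top = 1 (in agreement)
9. 4 + 1 = 5 (checks out)
10. push -6: top = -6 (consistent with the trace)
11. 5 * -6 = -30 (agrees with the trace)
12. push 3: top = 3 (consistent with the trace)
13. push -4: top = -4 (same as recorded)
14. 3 + -4 = -1 (in agreement)
15. push 4: top = 4 (checks out)
16. push -3: top = -3 (exactly as logged)
No step deviates from the rules.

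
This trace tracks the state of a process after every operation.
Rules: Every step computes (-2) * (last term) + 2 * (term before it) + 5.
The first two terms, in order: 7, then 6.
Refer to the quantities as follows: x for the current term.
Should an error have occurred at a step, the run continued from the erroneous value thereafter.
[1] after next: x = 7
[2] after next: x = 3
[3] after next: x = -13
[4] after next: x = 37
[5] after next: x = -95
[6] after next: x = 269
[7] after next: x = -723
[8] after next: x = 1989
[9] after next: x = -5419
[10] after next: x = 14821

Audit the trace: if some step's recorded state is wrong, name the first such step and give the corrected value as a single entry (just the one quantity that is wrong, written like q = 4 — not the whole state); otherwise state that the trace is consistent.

Recomputing the run from the initial state:
step 1: x = 7
step 2: x = 3
step 3: x = 13
step 4: x = -15
step 5: x = 61
step 6: x = -147
step 7: x = 421
step 8: x = -1131
step 9: x = 3109
step 10: x = -8475
The first disagreement with the trace is at step 3, where the value should be x = 13.

step 3, x = 13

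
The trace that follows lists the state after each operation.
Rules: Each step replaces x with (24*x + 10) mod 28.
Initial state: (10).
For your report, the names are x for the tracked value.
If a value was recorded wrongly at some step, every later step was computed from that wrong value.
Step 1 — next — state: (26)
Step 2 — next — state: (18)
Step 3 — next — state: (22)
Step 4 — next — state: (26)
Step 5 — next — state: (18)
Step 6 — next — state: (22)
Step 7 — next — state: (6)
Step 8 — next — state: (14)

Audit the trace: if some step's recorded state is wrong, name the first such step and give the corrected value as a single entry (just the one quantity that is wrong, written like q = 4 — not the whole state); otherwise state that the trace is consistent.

step 1: x = (24*10 + 10) mod 28 = 26 -> agrees with the trace
step 2: x = (24*26 + 10) mod 28 = 18 -> consistent with the trace
step 3: x = (24*18 + 10) mod 28 = 22 -> verified
step 4: x = (24*22 + 10) mod 28 = 6 -> the trace has a different value
The audit stops at step 4: the recorded entry is wrong and should be x = 6.

step 4, x = 6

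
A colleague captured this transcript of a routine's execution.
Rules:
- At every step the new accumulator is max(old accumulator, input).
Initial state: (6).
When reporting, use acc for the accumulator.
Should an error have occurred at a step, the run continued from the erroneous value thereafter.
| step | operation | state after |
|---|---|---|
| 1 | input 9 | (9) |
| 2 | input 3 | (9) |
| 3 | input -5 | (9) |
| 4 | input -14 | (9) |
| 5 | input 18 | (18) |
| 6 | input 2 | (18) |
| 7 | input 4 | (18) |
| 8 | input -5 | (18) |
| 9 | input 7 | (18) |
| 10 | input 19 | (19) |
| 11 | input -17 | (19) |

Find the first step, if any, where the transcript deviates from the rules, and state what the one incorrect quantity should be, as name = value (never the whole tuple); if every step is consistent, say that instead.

Recomputing the run from the initial state:
step 1: acc = 9
step 2: acc = 9
step 3: acc = 9
step 4: acc = 9
step 5: acc = 18
step 6: acc = 18
step 7: acc = 18
step 8: acc = 18
step 9: acc = 18
step 10: acc = 19
step 11: acc = 19
This matches the transcript at every step.

no error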